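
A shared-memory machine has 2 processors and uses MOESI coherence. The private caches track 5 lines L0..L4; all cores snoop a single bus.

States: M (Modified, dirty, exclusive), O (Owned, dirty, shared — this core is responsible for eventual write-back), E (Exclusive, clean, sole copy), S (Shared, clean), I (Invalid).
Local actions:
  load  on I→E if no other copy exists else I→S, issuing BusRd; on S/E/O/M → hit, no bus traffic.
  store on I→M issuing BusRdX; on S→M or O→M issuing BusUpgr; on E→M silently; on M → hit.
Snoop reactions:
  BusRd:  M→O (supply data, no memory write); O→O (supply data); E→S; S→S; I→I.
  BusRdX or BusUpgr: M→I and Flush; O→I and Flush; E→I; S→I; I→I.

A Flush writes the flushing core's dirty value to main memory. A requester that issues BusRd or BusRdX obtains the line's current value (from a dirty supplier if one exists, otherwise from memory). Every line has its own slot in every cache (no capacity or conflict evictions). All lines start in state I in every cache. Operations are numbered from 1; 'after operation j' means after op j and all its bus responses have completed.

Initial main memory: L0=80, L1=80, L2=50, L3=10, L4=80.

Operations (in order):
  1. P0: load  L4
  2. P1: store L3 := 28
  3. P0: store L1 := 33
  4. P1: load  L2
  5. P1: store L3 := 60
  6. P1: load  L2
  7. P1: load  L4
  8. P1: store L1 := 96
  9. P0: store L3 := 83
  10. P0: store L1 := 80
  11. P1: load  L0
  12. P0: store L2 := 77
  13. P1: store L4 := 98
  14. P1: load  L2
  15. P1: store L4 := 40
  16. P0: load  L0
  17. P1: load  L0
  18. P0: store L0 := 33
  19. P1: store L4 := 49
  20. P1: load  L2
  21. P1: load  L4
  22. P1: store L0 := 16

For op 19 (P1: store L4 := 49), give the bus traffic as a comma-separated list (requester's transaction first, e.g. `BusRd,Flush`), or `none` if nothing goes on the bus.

  op1 P0: load  L4 → E/I on L4; bus BusRd; mem=80
  op2 P1: store L3 := 28 → I/M on L3; bus BusRdX; mem=10
  op3 P0: store L1 := 33 → M/I on L1; bus BusRdX; mem=80
  op4 P1: load  L2 → I/E on L2; bus BusRd; mem=50
  op5 P1: store L3 := 60 → I/M on L3; bus (none); mem=10
  op6 P1: load  L2 → I/E on L2; bus (none); mem=50
  op7 P1: load  L4 → S/S on L4; bus BusRd; mem=80
  op8 P1: store L1 := 96 → I/M on L1; bus BusRdX Flush; mem=33
  op9 P0: store L3 := 83 → M/I on L3; bus BusRdX Flush; mem=60
  op10 P0: store L1 := 80 → M/I on L1; bus BusRdX Flush; mem=96
  op11 P1: load  L0 → I/E on L0; bus BusRd; mem=80
  op12 P0: store L2 := 77 → M/I on L2; bus BusRdX; mem=50
  op13 P1: store L4 := 98 → I/M on L4; bus BusUpgr; mem=80
  op14 P1: load  L2 → O/S on L2; bus BusRd; mem=50
  op15 P1: store L4 := 40 → I/M on L4; bus (none); mem=80
  op16 P0: load  L0 → S/S on L0; bus BusRd; mem=80
  op17 P1: load  L0 → S/S on L0; bus (none); mem=80
  op18 P0: store L0 := 33 → M/I on L0; bus BusUpgr; mem=80
  op19 P1: store L4 := 49 → I/M on L4; bus (none); mem=80
  op20 P1: load  L2 → O/S on L2; bus (none); mem=50
  op21 P1: load  L4 → I/M on L4; bus (none); mem=80
  op22 P1: store L0 := 16 → I/M on L0; bus BusRdX Flush; mem=33

bus = none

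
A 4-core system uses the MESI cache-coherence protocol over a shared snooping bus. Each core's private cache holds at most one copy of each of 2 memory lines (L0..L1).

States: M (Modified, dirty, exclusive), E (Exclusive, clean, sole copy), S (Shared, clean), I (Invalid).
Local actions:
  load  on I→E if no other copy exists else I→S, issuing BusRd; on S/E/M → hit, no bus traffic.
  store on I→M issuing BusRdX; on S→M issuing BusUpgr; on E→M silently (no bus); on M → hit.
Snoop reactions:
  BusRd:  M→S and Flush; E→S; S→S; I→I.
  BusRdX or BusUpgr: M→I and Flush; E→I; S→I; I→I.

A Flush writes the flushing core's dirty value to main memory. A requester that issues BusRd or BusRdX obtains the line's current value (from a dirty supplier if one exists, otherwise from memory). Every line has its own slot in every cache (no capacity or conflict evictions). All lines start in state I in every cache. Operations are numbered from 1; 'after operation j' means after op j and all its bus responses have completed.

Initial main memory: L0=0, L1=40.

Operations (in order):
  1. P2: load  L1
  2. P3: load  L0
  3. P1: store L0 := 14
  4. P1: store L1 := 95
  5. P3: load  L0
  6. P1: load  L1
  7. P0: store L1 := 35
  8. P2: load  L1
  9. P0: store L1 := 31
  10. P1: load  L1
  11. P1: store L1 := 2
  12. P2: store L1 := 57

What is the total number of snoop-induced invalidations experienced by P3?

invalidations = 1

  op1 P2: load  L1 → I/I/E/I on L1; bus BusRd; mem=40
  op2 P3: load  L0 → I/I/I/E on L0; bus BusRd; mem=0
  op3 P1: store L0 := 14 → I/M/I/I on L0; bus BusRdX; mem=0
  op4 P1: store L1 := 95 → I/M/I/I on L1; bus BusRdX; mem=40
  op5 P3: load  L0 → I/S/I/S on L0; bus BusRd Flush; mem=14
  op6 P1: load  L1 → I/M/I/I on L1; bus (none); mem=40
  op7 P0: store L1 := 35 → M/I/I/I on L1; bus BusRdX Flush; mem=95
  op8 P2: load  L1 → S/I/S/I on L1; bus BusRd Flush; mem=35
  op9 P0: store L1 := 31 → M/I/I/I on L1; bus BusUpgr; mem=35
  op10 P1: load  L1 → S/S/I/I on L1; bus BusRd Flush; mem=31
  op11 P1: store L1 := 2 → I/M/I/I on L1; bus BusUpgr; mem=31
  op12 P2: store L1 := 57 → I/I/M/I on L1; bus BusRdX Flush; mem=2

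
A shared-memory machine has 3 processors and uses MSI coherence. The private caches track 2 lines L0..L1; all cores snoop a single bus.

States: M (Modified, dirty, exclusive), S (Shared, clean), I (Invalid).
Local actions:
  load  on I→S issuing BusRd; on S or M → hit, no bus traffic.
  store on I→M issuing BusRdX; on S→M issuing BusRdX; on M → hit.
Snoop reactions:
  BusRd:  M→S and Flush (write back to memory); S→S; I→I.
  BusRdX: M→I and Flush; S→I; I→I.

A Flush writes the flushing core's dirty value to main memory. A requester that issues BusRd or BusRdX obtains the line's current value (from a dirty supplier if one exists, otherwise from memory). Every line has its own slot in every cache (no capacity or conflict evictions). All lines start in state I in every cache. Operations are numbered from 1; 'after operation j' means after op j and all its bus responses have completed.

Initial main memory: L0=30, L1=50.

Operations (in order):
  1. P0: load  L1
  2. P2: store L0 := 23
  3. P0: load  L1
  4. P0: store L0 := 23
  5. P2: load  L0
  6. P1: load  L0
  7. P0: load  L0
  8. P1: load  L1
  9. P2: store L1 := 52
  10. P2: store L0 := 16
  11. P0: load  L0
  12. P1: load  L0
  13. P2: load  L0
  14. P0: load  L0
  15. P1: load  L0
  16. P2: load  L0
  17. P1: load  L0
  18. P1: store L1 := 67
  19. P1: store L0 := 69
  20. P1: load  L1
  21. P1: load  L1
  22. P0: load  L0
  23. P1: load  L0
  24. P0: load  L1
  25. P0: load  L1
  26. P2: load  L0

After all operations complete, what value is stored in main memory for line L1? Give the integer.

  op1 P0: load  L1 → S/I/I on L1; bus BusRd; mem=50
  op2 P2: store L0 := 23 → I/I/M on L0; bus BusRdX; mem=30
  op3 P0: load  L1 → S/I/I on L1; bus (none); mem=50
  op4 P0: store L0 := 23 → M/I/I on L0; bus BusRdX Flush; mem=23
  op5 P2: load  L0 → S/I/S on L0; bus BusRd Flush; mem=23
  op6 P1: load  L0 → S/S/S on L0; bus BusRd; mem=23
  op7 P0: load  L0 → S/S/S on L0; bus (none); mem=23
  op8 P1: load  L1 → S/S/I on L1; bus BusRd; mem=50
  op9 P2: store L1 := 52 → I/I/M on L1; bus BusRdX; mem=50
  op10 P2: store L0 := 16 → I/I/M on L0; bus BusRdX; mem=23
  op11 P0: load  L0 → S/I/S on L0; bus BusRd Flush; mem=16
  op12 P1: load  L0 → S/S/S on L0; bus BusRd; mem=16
  op13 P2: load  L0 → S/S/S on L0; bus (none); mem=16
  op14 P0: load  L0 → S/S/S on L0; bus (none); mem=16
  op15 P1: load  L0 → S/S/S on L0; bus (none); mem=16
  op16 P2: load  L0 → S/S/S on L0; bus (none); mem=16
  op17 P1: load  L0 → S/S/S on L0; bus (none); mem=16
  op18 P1: store L1 := 67 → I/M/I on L1; bus BusRdX Flush; mem=52
  op19 P1: store L0 := 69 → I/M/I on L0; bus BusRdX; mem=16
  op20 P1: load  L1 → I/M/I on L1; bus (none); mem=52
  op21 P1: load  L1 → I/M/I on L1; bus (none); mem=52
  op22 P0: load  L0 → S/S/I on L0; bus BusRd Flush; mem=69
  op23 P1: load  L0 → S/S/I on L0; bus (none); mem=69
  op24 P0: load  L1 → S/S/I on L1; bus BusRd Flush; mem=67
  op25 P0: load  L1 → S/S/I on L1; bus (none); mem=67
  op26 P2: load  L0 → S/S/S on L0; bus BusRd; mem=69

memory[L1] = 67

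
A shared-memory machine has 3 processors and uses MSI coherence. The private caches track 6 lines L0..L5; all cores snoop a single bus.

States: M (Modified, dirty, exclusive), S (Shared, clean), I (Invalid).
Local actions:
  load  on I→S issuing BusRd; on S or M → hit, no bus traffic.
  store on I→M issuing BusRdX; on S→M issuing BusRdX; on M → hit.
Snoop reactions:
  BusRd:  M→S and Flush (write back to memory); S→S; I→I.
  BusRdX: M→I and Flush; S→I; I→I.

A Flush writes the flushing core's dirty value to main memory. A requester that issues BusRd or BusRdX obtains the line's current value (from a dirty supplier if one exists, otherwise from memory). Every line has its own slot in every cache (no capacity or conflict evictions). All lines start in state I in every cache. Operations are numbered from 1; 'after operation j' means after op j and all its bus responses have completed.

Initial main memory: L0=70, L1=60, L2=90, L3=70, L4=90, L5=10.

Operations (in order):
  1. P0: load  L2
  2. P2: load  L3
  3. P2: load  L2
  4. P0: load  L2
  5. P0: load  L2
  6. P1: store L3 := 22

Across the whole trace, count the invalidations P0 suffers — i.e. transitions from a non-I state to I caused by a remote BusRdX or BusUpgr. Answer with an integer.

1. P0: load  L2  bus=[BusRd]  L2: P0=S P1=I P2=I  mem[L2]=90
2. P2: load  L3  bus=[BusRd]  L3: P0=I P1=I P2=S  mem[L3]=70
3. P2: load  L2  bus=[BusRd]  L2: P0=S P1=I P2=S  mem[L2]=90
4. P0: load  L2  bus=[-]  L2: P0=S P1=I P2=S  mem[L2]=90
5. P0: load  L2  bus=[-]  L2: P0=S P1=I P2=S  mem[L2]=90
6. P1: store L3 := 22  bus=[BusRdX]  L3: P0=I P1=M P2=I  mem[L3]=70

invalidations = 0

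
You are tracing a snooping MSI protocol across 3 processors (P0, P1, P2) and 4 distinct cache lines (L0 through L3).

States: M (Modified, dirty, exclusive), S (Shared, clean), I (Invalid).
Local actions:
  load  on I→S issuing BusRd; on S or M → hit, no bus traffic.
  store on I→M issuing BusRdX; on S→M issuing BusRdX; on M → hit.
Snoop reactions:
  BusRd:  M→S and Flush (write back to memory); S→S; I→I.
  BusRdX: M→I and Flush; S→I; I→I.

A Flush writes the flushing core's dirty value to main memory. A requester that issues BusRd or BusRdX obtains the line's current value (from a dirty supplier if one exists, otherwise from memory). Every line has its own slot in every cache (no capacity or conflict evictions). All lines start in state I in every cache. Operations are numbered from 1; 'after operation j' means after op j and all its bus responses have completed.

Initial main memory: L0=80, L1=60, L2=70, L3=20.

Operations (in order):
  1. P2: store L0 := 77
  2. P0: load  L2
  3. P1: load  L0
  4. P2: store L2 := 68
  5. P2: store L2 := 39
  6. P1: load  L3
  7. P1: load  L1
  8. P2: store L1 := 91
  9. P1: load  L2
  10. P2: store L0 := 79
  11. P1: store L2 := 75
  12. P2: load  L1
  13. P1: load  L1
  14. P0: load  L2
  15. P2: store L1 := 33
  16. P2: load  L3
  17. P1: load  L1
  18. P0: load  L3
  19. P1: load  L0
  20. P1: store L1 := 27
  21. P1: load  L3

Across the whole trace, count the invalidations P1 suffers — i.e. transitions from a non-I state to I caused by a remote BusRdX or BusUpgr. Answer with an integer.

invalidations = 3

  op1 P2: store L0 := 77 → I/I/M on L0; bus BusRdX; mem=80
  op2 P0: load  L2 → S/I/I on L2; bus BusRd; mem=70
  op3 P1: load  L0 → I/S/S on L0; bus BusRd Flush; mem=77
  op4 P2: store L2 := 68 → I/I/M on L2; bus BusRdX; mem=70
  op5 P2: store L2 := 39 → I/I/M on L2; bus (none); mem=70
  op6 P1: load  L3 → I/S/I on L3; bus BusRd; mem=20
  op7 P1: load  L1 → I/S/I on L1; bus BusRd; mem=60
  op8 P2: store L1 := 91 → I/I/M on L1; bus BusRdX; mem=60
  op9 P1: load  L2 → I/S/S on L2; bus BusRd Flush; mem=39
  op10 P2: store L0 := 79 → I/I/M on L0; bus BusRdX; mem=77
  op11 P1: store L2 := 75 → I/M/I on L2; bus BusRdX; mem=39
  op12 P2: load  L1 → I/I/M on L1; bus (none); mem=60
  op13 P1: load  L1 → I/S/S on L1; bus BusRd Flush; mem=91
  op14 P0: load  L2 → S/S/I on L2; bus BusRd Flush; mem=75
  op15 P2: store L1 := 33 → I/I/M on L1; bus BusRdX; mem=91
  op16 P2: load  L3 → I/S/S on L3; bus BusRd; mem=20
  op17 P1: load  L1 → I/S/S on L1; bus BusRd Flush; mem=33
  op18 P0: load  L3 → S/S/S on L3; bus BusRd; mem=20
  op19 P1: load  L0 → I/S/S on L0; bus BusRd Flush; mem=79
  op20 P1: store L1 := 27 → I/M/I on L1; bus BusRdX; mem=33
  op21 P1: load  L3 → S/S/S on L3; bus (none); mem=20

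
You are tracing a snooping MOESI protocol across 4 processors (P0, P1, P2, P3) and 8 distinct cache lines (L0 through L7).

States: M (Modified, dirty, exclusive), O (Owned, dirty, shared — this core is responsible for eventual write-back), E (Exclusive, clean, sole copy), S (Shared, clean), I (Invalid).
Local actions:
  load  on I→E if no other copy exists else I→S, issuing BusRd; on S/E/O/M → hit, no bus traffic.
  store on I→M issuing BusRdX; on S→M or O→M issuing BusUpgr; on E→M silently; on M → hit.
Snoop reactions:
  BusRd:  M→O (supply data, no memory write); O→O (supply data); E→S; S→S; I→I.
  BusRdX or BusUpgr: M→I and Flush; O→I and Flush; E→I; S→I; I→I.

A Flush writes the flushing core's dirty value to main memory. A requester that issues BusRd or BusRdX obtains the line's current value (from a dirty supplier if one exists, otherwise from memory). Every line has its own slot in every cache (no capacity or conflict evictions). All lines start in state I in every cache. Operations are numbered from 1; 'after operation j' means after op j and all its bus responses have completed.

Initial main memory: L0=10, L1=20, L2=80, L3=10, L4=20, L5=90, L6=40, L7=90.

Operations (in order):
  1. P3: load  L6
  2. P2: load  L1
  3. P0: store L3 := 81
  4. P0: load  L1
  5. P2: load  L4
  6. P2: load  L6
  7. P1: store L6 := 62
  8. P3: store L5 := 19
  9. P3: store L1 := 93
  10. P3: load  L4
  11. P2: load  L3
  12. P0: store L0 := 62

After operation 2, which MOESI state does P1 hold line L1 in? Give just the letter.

state = I

step 1: P3: load  L6  ⟶  IIIE  (L6)  txn=BusRd  M[L6]=40
step 2: P2: load  L1  ⟶  IIEI  (L1)  txn=BusRd  M[L1]=20
step 3: P0: store L3 := 81  ⟶  MIII  (L3)  txn=BusRdX  M[L3]=10
step 4: P0: load  L1  ⟶  SISI  (L1)  txn=BusRd  M[L1]=20
step 5: P2: load  L4  ⟶  IIEI  (L4)  txn=BusRd  M[L4]=20
step 6: P2: load  L6  ⟶  IISS  (L6)  txn=BusRd  M[L6]=40
step 7: P1: store L6 := 62  ⟶  IMII  (L6)  txn=BusRdX  M[L6]=40
step 8: P3: store L5 := 19  ⟶  IIIM  (L5)  txn=BusRdX  M[L5]=90
step 9: P3: store L1 := 93  ⟶  IIIM  (L1)  txn=BusRdX  M[L1]=20
step 10: P3: load  L4  ⟶  IISS  (L4)  txn=BusRd  M[L4]=20
step 11: P2: load  L3  ⟶  OISI  (L3)  txn=BusRd  M[L3]=10
step 12: P0: store L0 := 62  ⟶  MIII  (L0)  txn=BusRdX  M[L0]=10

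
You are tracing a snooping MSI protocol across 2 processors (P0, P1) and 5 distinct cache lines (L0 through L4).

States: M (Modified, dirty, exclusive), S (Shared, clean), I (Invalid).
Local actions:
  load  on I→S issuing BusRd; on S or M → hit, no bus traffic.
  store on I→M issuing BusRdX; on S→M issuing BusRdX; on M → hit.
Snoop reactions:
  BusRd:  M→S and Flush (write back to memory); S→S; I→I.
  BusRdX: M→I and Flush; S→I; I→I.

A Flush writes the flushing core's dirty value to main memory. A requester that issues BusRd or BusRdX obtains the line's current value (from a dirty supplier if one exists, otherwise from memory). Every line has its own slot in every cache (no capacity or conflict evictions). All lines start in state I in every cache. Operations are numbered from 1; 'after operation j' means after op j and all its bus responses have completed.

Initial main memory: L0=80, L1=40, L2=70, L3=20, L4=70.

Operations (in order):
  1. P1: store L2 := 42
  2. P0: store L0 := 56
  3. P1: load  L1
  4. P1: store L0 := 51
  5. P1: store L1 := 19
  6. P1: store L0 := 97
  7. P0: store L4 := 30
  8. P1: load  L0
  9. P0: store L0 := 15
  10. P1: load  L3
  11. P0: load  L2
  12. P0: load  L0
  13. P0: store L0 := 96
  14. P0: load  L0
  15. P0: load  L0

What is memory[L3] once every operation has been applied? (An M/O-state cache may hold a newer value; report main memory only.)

memory[L3] = 20

  op1 P1: store L2 := 42 → I/M on L2; bus BusRdX; mem=70
  op2 P0: store L0 := 56 → M/I on L0; bus BusRdX; mem=80
  op3 P1: load  L1 → I/S on L1; bus BusRd; mem=40
  op4 P1: store L0 := 51 → I/M on L0; bus BusRdX Flush; mem=56
  op5 P1: store L1 := 19 → I/M on L1; bus BusRdX; mem=40
  op6 P1: store L0 := 97 → I/M on L0; bus (none); mem=56
  op7 P0: store L4 := 30 → M/I on L4; bus BusRdX; mem=70
  op8 P1: load  L0 → I/M on L0; bus (none); mem=56
  op9 P0: store L0 := 15 → M/I on L0; bus BusRdX Flush; mem=97
  op10 P1: load  L3 → I/S on L3; bus BusRd; mem=20
  op11 P0: load  L2 → S/S on L2; bus BusRd Flush; mem=42
  op12 P0: load  L0 → M/I on L0; bus (none); mem=97
  op13 P0: store L0 := 96 → M/I on L0; bus (none); mem=97
  op14 P0: load  L0 → M/I on L0; bus (none); mem=97
  op15 P0: load  L0 → M/I on L0; bus (none); mem=97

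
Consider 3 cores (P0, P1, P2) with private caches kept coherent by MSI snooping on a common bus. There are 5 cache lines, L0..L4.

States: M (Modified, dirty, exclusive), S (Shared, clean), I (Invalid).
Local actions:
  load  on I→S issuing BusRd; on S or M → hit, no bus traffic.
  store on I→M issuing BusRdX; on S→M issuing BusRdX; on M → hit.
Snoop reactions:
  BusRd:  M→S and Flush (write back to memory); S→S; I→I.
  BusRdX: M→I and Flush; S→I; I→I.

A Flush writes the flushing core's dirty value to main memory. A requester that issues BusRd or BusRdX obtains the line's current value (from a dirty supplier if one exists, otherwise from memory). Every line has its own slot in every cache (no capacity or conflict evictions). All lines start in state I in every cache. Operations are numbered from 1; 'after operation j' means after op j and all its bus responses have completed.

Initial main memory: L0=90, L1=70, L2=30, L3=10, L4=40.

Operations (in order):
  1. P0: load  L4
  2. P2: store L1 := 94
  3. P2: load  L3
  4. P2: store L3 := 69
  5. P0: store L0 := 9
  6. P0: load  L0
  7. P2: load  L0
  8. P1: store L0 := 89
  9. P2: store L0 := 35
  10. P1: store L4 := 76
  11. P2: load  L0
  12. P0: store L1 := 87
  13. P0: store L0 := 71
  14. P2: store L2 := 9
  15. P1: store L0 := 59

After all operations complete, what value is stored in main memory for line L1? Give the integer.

[1] P0: load  L4 | P0:S(40), P1:I, P2:I | bus: BusRd
[2] P2: store L1 := 94 | P0:I, P1:I, P2:M(94) | bus: BusRdX
[3] P2: load  L3 | P0:I, P1:I, P2:S(10) | bus: BusRd
[4] P2: store L3 := 69 | P0:I, P1:I, P2:M(69) | bus: BusRdX
[5] P0: store L0 := 9 | P0:M(9), P1:I, P2:I | bus: BusRdX
[6] P0: load  L0 | P0:M(9), P1:I, P2:I | bus: none
[7] P2: load  L0 | P0:S(9), P1:I, P2:S(9) | bus: BusRd,Flush
[8] P1: store L0 := 89 | P0:I, P1:M(89), P2:I | bus: BusRdX
[9] P2: store L0 := 35 | P0:I, P1:I, P2:M(35) | bus: BusRdX,Flush
[10] P1: store L4 := 76 | P0:I, P1:M(76), P2:I | bus: BusRdX
[11] P2: load  L0 | P0:I, P1:I, P2:M(35) | bus: none
[12] P0: store L1 := 87 | P0:M(87), P1:I, P2:I | bus: BusRdX,Flush
[13] P0: store L0 := 71 | P0:M(71), P1:I, P2:I | bus: BusRdX,Flush
[14] P2: store L2 := 9 | P0:I, P1:I, P2:M(9) | bus: BusRdX
[15] P1: store L0 := 59 | P0:I, P1:M(59), P2:I | bus: BusRdX,Flush

memory[L1] = 94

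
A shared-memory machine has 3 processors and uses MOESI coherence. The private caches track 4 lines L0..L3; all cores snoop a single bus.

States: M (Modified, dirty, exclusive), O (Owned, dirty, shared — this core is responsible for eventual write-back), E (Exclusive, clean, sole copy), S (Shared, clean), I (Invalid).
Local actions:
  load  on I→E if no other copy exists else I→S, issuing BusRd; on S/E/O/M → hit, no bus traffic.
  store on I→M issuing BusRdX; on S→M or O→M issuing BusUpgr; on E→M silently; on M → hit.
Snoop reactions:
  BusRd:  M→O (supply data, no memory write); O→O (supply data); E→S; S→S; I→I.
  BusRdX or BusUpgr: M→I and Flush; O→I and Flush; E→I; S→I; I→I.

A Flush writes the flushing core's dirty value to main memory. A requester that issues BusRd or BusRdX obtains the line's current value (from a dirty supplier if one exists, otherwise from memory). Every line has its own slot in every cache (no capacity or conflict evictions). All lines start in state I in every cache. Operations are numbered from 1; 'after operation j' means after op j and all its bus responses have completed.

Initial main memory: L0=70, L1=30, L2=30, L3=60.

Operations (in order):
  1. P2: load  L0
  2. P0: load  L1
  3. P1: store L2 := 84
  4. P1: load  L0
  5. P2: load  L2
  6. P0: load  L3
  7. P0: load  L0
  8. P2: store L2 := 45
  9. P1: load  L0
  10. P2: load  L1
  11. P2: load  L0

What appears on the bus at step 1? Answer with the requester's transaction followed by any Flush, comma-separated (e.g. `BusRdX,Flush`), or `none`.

  op1 P2: load  L0 → I/I/E on L0; bus BusRd; mem=70
  op2 P0: load  L1 → E/I/I on L1; bus BusRd; mem=30
  op3 P1: store L2 := 84 → I/M/I on L2; bus BusRdX; mem=30
  op4 P1: load  L0 → I/S/S on L0; bus BusRd; mem=70
  op5 P2: load  L2 → I/O/S on L2; bus BusRd; mem=30
  op6 P0: load  L3 → E/I/I on L3; bus BusRd; mem=60
  op7 P0: load  L0 → S/S/S on L0; bus BusRd; mem=70
  op8 P2: store L2 := 45 → I/I/M on L2; bus BusUpgr Flush; mem=84
  op9 P1: load  L0 → S/S/S on L0; bus (none); mem=70
  op10 P2: load  L1 → S/I/S on L1; bus BusRd; mem=30
  op11 P2: load  L0 → S/S/S on L0; bus (none); mem=70

bus = BusRd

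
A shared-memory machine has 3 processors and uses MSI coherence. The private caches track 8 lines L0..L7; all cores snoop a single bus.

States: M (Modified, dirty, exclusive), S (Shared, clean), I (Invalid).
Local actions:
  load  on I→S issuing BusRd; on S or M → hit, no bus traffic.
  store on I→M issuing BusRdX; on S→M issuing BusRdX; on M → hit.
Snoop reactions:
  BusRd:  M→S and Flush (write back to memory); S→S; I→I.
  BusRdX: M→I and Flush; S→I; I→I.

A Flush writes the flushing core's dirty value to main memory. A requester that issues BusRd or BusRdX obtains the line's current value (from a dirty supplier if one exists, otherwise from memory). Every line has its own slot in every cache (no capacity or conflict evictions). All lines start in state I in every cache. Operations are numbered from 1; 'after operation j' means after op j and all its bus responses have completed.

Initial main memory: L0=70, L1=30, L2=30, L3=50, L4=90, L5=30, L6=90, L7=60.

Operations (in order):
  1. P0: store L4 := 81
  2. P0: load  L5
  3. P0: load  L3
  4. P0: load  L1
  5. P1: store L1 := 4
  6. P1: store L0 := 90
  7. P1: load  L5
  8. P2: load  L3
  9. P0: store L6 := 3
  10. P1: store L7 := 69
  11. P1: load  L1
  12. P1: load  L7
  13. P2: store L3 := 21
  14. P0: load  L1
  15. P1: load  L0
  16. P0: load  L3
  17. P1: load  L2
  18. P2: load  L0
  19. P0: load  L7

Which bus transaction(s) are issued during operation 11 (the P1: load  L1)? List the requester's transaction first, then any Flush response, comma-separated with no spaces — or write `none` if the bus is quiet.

[1] P0: store L4 := 81 | P0:M(81), P1:I, P2:I | bus: BusRdX
[2] P0: load  L5 | P0:S(30), P1:I, P2:I | bus: BusRd
[3] P0: load  L3 | P0:S(50), P1:I, P2:I | bus: BusRd
[4] P0: load  L1 | P0:S(30), P1:I, P2:I | bus: BusRd
[5] P1: store L1 := 4 | P0:I, P1:M(4), P2:I | bus: BusRdX
[6] P1: store L0 := 90 | P0:I, P1:M(90), P2:I | bus: BusRdX
[7] P1: load  L5 | P0:S(30), P1:S(30), P2:I | bus: BusRd
[8] P2: load  L3 | P0:S(50), P1:I, P2:S(50) | bus: BusRd
[9] P0: store L6 := 3 | P0:M(3), P1:I, P2:I | bus: BusRdX
[10] P1: store L7 := 69 | P0:I, P1:M(69), P2:I | bus: BusRdX
[11] P1: load  L1 | P0:I, P1:M(4), P2:I | bus: none
[12] P1: load  L7 | P0:I, P1:M(69), P2:I | bus: none
[13] P2: store L3 := 21 | P0:I, P1:I, P2:M(21) | bus: BusRdX
[14] P0: load  L1 | P0:S(4), P1:S(4), P2:I | bus: BusRd,Flush
[15] P1: load  L0 | P0:I, P1:M(90), P2:I | bus: none
[16] P0: load  L3 | P0:S(21), P1:I, P2:S(21) | bus: BusRd,Flush
[17] P1: load  L2 | P0:I, P1:S(30), P2:I | bus: BusRd
[18] P2: load  L0 | P0:I, P1:S(90), P2:S(90) | bus: BusRd,Flush
[19] P0: load  L7 | P0:S(69), P1:S(69), P2:I | bus: BusRd,Flush

bus = none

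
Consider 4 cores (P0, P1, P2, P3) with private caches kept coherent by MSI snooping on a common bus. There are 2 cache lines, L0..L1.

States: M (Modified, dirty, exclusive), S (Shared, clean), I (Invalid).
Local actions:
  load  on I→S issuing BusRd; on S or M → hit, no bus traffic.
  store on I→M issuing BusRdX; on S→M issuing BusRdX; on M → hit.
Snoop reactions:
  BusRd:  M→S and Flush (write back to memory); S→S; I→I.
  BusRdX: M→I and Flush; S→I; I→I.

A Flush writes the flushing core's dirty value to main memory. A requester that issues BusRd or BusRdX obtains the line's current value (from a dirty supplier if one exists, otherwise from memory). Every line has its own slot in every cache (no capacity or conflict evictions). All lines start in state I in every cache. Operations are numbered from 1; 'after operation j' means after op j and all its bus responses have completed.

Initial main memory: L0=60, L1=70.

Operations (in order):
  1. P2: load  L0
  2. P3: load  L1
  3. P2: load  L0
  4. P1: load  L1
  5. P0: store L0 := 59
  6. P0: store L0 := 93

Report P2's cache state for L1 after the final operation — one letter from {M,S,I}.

step 1: P2: load  L0  ⟶  IISI  (L0)  txn=BusRd  M[L0]=60
step 2: P3: load  L1  ⟶  IIIS  (L1)  txn=BusRd  M[L1]=70
step 3: P2: load  L0  ⟶  IISI  (L0)  txn=∅  M[L0]=60
step 4: P1: load  L1  ⟶  ISIS  (L1)  txn=BusRd  M[L1]=70
step 5: P0: store L0 := 59  ⟶  MIII  (L0)  txn=BusRdX  M[L0]=60
step 6: P0: store L0 := 93  ⟶  MIII  (L0)  txn=∅  M[L0]=60

state = I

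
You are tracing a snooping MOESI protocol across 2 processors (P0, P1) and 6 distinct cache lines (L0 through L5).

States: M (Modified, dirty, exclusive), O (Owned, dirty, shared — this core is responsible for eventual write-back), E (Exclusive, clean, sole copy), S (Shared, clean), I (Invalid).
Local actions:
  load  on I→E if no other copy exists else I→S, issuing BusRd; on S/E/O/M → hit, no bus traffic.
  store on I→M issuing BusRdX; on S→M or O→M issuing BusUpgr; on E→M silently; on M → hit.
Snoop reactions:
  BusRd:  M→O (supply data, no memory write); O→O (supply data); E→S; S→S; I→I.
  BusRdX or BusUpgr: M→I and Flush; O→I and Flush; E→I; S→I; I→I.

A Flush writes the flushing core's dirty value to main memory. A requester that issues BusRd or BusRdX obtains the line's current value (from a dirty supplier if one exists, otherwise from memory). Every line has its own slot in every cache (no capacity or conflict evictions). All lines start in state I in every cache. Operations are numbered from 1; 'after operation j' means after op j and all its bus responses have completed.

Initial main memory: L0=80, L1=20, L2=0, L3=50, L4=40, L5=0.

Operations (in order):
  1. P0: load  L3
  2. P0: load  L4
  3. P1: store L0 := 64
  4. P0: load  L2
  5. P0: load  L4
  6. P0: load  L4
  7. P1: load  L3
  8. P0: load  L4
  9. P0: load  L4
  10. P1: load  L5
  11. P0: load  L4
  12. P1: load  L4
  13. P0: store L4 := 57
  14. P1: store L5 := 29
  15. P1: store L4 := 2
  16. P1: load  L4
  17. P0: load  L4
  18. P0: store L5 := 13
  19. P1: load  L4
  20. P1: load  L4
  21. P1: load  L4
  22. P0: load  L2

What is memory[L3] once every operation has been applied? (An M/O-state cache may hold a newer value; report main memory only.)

memory[L3] = 50

1. P0: load  L3  bus=[BusRd]  L3: P0=E P1=I  mem[L3]=50
2. P0: load  L4  bus=[BusRd]  L4: P0=E P1=I  mem[L4]=40
3. P1: store L0 := 64  bus=[BusRdX]  L0: P0=I P1=M  mem[L0]=80
4. P0: load  L2  bus=[BusRd]  L2: P0=E P1=I  mem[L2]=0
5. P0: load  L4  bus=[-]  L4: P0=E P1=I  mem[L4]=40
6. P0: load  L4  bus=[-]  L4: P0=E P1=I  mem[L4]=40
7. P1: load  L3  bus=[BusRd]  L3: P0=S P1=S  mem[L3]=50
8. P0: load  L4  bus=[-]  L4: P0=E P1=I  mem[L4]=40
9. P0: load  L4  bus=[-]  L4: P0=E P1=I  mem[L4]=40
10. P1: load  L5  bus=[BusRd]  L5: P0=I P1=E  mem[L5]=0
11. P0: load  L4  bus=[-]  L4: P0=E P1=I  mem[L4]=40
12. P1: load  L4  bus=[BusRd]  L4: P0=S P1=S  mem[L4]=40
13. P0: store L4 := 57  bus=[BusUpgr]  L4: P0=M P1=I  mem[L4]=40
14. P1: store L5 := 29  bus=[-]  L5: P0=I P1=M  mem[L5]=0
15. P1: store L4 := 2  bus=[BusRdX,Flush]  L4: P0=I P1=M  mem[L4]=57
16. P1: load  L4  bus=[-]  L4: P0=I P1=M  mem[L4]=57
17. P0: load  L4  bus=[BusRd]  L4: P0=S P1=O  mem[L4]=57
18. P0: store L5 := 13  bus=[BusRdX,Flush]  L5: P0=M P1=I  mem[L5]=29
19. P1: load  L4  bus=[-]  L4: P0=S P1=O  mem[L4]=57
20. P1: load  L4  bus=[-]  L4: P0=S P1=O  mem[L4]=57
21. P1: load  L4  bus=[-]  L4: P0=S P1=O  mem[L4]=57
22. P0: load  L2  bus=[-]  L2: P0=E P1=I  mem[L2]=0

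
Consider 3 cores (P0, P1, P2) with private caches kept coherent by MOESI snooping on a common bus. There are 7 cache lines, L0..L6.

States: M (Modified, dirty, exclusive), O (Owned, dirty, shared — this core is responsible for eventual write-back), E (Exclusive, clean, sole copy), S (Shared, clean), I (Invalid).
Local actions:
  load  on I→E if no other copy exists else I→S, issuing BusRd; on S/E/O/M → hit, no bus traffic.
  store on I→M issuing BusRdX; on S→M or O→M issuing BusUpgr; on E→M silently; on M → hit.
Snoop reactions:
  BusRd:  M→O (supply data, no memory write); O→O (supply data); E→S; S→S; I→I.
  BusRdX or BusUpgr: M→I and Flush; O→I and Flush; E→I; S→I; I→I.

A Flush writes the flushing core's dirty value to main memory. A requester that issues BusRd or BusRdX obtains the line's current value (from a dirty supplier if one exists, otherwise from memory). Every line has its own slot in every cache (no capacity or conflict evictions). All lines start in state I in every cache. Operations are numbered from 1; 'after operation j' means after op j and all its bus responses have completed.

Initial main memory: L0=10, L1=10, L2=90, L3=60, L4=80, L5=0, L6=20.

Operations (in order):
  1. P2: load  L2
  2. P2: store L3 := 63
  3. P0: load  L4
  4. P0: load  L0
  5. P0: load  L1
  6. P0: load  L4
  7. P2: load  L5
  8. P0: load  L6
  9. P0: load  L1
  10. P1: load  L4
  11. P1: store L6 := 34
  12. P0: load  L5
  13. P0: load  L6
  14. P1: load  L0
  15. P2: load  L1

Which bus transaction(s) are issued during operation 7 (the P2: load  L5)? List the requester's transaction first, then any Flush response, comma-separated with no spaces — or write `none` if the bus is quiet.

[1] P2: load  L2 | P0:I, P1:I, P2:E(90) | bus: BusRd
[2] P2: store L3 := 63 | P0:I, P1:I, P2:M(63) | bus: BusRdX
[3] P0: load  L4 | P0:E(80), P1:I, P2:I | bus: BusRd
[4] P0: load  L0 | P0:E(10), P1:I, P2:I | bus: BusRd
[5] P0: load  L1 | P0:E(10), P1:I, P2:I | bus: BusRd
[6] P0: load  L4 | P0:E(80), P1:I, P2:I | bus: none
[7] P2: load  L5 | P0:I, P1:I, P2:E(0) | bus: BusRd
[8] P0: load  L6 | P0:E(20), P1:I, P2:I | bus: BusRd
[9] P0: load  L1 | P0:E(10), P1:I, P2:I | bus: none
[10] P1: load  L4 | P0:S(80), P1:S(80), P2:I | bus: BusRd
[11] P1: store L6 := 34 | P0:I, P1:M(34), P2:I | bus: BusRdX
[12] P0: load  L5 | P0:S(0), P1:I, P2:S(0) | bus: BusRd
[13] P0: load  L6 | P0:S(34), P1:O(34), P2:I | bus: BusRd
[14] P1: load  L0 | P0:S(10), P1:S(10), P2:I | bus: BusRd
[15] P2: load  L1 | P0:S(10), P1:I, P2:S(10) | bus: BusRd

bus = BusRd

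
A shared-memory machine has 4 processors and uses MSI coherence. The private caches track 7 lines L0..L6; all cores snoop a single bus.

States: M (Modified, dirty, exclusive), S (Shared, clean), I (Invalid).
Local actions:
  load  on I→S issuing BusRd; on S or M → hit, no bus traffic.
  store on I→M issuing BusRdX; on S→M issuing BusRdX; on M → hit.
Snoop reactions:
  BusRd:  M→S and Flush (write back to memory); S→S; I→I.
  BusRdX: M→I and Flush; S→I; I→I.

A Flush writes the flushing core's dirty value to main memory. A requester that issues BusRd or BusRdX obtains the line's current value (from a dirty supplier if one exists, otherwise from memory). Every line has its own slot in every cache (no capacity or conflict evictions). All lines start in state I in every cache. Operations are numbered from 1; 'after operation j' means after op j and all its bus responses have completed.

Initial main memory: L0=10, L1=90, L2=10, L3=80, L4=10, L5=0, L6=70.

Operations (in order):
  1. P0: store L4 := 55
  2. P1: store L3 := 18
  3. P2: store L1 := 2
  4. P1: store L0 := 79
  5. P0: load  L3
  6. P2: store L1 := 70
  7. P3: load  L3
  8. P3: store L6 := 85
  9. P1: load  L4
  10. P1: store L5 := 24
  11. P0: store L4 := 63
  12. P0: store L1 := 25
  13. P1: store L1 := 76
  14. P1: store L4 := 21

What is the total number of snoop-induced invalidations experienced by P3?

invalidations = 0

1. P0: store L4 := 55  bus=[BusRdX]  L4: P0=M P1=I P2=I P3=I  mem[L4]=10
2. P1: store L3 := 18  bus=[BusRdX]  L3: P0=I P1=M P2=I P3=I  mem[L3]=80
3. P2: store L1 := 2  bus=[BusRdX]  L1: P0=I P1=I P2=M P3=I  mem[L1]=90
4. P1: store L0 := 79  bus=[BusRdX]  L0: P0=I P1=M P2=I P3=I  mem[L0]=10
5. P0: load  L3  bus=[BusRd,Flush]  L3: P0=S P1=S P2=I P3=I  mem[L3]=18
6. P2: store L1 := 70  bus=[-]  L1: P0=I P1=I P2=M P3=I  mem[L1]=90
7. P3: load  L3  bus=[BusRd]  L3: P0=S P1=S P2=I P3=S  mem[L3]=18
8. P3: store L6 := 85  bus=[BusRdX]  L6: P0=I P1=I P2=I P3=M  mem[L6]=70
9. P1: load  L4  bus=[BusRd,Flush]  L4: P0=S P1=S P2=I P3=I  mem[L4]=55
10. P1: store L5 := 24  bus=[BusRdX]  L5: P0=I P1=M P2=I P3=I  mem[L5]=0
11. P0: store L4 := 63  bus=[BusRdX]  L4: P0=M P1=I P2=I P3=I  mem[L4]=55
12. P0: store L1 := 25  bus=[BusRdX,Flush]  L1: P0=M P1=I P2=I P3=I  mem[L1]=70
13. P1: store L1 := 76  bus=[BusRdX,Flush]  L1: P0=I P1=M P2=I P3=I  mem[L1]=25
14. P1: store L4 := 21  bus=[BusRdX,Flush]  L4: P0=I P1=M P2=I P3=I  mem[L4]=63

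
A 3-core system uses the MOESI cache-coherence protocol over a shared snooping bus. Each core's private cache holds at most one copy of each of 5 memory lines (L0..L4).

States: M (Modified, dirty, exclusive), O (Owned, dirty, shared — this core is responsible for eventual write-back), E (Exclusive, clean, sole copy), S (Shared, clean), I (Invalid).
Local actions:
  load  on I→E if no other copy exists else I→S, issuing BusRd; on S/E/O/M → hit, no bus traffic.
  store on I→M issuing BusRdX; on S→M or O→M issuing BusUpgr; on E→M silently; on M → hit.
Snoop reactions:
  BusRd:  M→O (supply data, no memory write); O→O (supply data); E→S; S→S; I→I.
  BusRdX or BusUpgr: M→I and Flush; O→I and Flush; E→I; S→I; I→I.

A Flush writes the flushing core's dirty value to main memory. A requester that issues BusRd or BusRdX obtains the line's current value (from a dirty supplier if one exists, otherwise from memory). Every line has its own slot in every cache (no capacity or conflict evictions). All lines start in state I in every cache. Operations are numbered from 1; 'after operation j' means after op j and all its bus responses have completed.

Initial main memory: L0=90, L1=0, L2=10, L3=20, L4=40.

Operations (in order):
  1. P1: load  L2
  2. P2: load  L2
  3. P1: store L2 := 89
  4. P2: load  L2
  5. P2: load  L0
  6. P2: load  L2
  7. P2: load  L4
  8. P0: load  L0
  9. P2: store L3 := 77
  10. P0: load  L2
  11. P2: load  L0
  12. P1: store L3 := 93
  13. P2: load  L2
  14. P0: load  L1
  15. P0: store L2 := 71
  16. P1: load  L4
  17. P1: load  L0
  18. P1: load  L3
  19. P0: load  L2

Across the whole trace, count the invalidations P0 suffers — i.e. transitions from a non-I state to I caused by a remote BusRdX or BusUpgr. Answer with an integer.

step 1: P1: load  L2  ⟶  IEI  (L2)  txn=BusRd  M[L2]=10
step 2: P2: load  L2  ⟶  ISS  (L2)  txn=BusRd  M[L2]=10
step 3: P1: store L2 := 89  ⟶  IMI  (L2)  txn=BusUpgr  M[L2]=10
step 4: P2: load  L2  ⟶  IOS  (L2)  txn=BusRd  M[L2]=10
step 5: P2: load  L0  ⟶  IIE  (L0)  txn=BusRd  M[L0]=90
step 6: P2: load  L2  ⟶  IOS  (L2)  txn=∅  M[L2]=10
step 7: P2: load  L4  ⟶  IIE  (L4)  txn=BusRd  M[L4]=40
step 8: P0: load  L0  ⟶  SIS  (L0)  txn=BusRd  M[L0]=90
step 9: P2: store L3 := 77  ⟶  IIM  (L3)  txn=BusRdX  M[L3]=20
step 10: P0: load  L2  ⟶  SOS  (L2)  txn=BusRd  M[L2]=10
step 11: P2: load  L0  ⟶  SIS  (L0)  txn=∅  M[L0]=90
step 12: P1: store L3 := 93  ⟶  IMI  (L3)  txn=BusRdX+Flush  M[L3]=77
step 13: P2: load  L2  ⟶  SOS  (L2)  txn=∅  M[L2]=10
step 14: P0: load  L1  ⟶  EII  (L1)  txn=BusRd  M[L1]=0
step 15: P0: store L2 := 71  ⟶  MII  (L2)  txn=BusUpgr+Flush  M[L2]=89
step 16: P1: load  L4  ⟶  ISS  (L4)  txn=BusRd  M[L4]=40
step 17: P1: load  L0  ⟶  SSS  (L0)  txn=BusRd  M[L0]=90
step 18: P1: load  L3  ⟶  IMI  (L3)  txn=∅  M[L3]=77
step 19: P0: load  L2  ⟶  MII  (L2)  txn=∅  M[L2]=89

invalidations = 0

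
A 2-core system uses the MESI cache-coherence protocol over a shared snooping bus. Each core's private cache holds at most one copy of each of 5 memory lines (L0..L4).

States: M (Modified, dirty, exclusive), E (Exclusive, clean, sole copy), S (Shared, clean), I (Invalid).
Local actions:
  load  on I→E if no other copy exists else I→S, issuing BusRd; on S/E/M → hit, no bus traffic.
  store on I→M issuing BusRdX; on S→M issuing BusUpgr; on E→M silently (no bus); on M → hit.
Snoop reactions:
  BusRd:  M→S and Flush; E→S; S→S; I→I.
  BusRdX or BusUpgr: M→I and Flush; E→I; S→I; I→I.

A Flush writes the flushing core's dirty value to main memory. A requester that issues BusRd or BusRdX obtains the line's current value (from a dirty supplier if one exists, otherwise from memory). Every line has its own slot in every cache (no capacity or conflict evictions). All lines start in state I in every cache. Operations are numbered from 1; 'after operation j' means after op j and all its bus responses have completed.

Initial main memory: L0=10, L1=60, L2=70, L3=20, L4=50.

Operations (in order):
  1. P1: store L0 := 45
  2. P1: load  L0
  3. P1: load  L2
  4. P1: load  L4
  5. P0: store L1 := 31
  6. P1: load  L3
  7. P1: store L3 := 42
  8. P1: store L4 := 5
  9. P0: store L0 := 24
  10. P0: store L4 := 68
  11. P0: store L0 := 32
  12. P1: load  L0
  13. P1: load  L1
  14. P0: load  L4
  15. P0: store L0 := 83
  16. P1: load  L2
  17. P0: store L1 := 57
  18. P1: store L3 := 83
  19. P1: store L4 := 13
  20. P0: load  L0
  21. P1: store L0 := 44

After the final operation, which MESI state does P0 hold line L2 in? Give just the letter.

state = I

step 1: P1: store L0 := 45  ⟶  IM  (L0)  txn=BusRdX  M[L0]=10
step 2: P1: load  L0  ⟶  IM  (L0)  txn=∅  M[L0]=10
step 3: P1: load  L2  ⟶  IE  (L2)  txn=BusRd  M[L2]=70
step 4: P1: load  L4  ⟶  IE  (L4)  txn=BusRd  M[L4]=50
step 5: P0: store L1 := 31  ⟶  MI  (L1)  txn=BusRdX  M[L1]=60
step 6: P1: load  L3  ⟶  IE  (L3)  txn=BusRd  M[L3]=20
step 7: P1: store L3 := 42  ⟶  IM  (L3)  txn=∅  M[L3]=20
step 8: P1: store L4 := 5  ⟶  IM  (L4)  txn=∅  M[L4]=50
step 9: P0: store L0 := 24  ⟶  MI  (L0)  txn=BusRdX+Flush  M[L0]=45
step 10: P0: store L4 := 68  ⟶  MI  (L4)  txn=BusRdX+Flush  M[L4]=5
step 11: P0: store L0 := 32  ⟶  MI  (L0)  txn=∅  M[L0]=45
step 12: P1: load  L0  ⟶  SS  (L0)  txn=BusRd+Flush  M[L0]=32
step 13: P1: load  L1  ⟶  SS  (L1)  txn=BusRd+Flush  M[L1]=31
step 14: P0: load  L4  ⟶  MI  (L4)  txn=∅  M[L4]=5
step 15: P0: store L0 := 83  ⟶  MI  (L0)  txn=BusUpgr  M[L0]=32
step 16: P1: load  L2  ⟶  IE  (L2)  txn=∅  M[L2]=70
step 17: P0: store L1 := 57  ⟶  MI  (L1)  txn=BusUpgr  M[L1]=31
step 18: P1: store L3 := 83  ⟶  IM  (L3)  txn=∅  M[L3]=20
step 19: P1: store L4 := 13  ⟶  IM  (L4)  txn=BusRdX+Flush  M[L4]=68
step 20: P0: load  L0  ⟶  MI  (L0)  txn=∅  M[L0]=32
step 21: P1: store L0 := 44  ⟶  IM  (L0)  txn=BusRdX+Flush  M[L0]=83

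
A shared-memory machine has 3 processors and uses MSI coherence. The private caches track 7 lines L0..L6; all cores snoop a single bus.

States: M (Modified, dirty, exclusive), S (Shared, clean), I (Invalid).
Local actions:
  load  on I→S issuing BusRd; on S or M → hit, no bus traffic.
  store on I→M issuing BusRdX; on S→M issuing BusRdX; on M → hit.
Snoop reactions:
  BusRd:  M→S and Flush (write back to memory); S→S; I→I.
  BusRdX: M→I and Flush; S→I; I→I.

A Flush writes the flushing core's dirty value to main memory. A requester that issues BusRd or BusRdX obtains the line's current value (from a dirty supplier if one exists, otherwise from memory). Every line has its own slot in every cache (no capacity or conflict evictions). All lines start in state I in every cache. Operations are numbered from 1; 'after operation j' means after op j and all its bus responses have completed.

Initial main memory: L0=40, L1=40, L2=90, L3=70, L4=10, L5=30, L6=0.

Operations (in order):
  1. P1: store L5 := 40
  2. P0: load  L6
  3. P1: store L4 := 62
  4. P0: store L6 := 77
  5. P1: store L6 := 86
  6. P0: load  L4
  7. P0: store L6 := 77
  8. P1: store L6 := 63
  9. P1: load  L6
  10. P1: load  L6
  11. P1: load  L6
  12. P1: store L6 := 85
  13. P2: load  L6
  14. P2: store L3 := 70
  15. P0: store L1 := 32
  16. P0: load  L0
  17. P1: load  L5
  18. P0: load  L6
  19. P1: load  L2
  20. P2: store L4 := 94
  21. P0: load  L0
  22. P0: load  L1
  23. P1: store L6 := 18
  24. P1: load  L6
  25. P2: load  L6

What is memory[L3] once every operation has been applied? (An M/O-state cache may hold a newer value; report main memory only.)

[1] P1: store L5 := 40 | P0:I, P1:M(40), P2:I | bus: BusRdX
[2] P0: load  L6 | P0:S(0), P1:I, P2:I | bus: BusRd
[3] P1: store L4 := 62 | P0:I, P1:M(62), P2:I | bus: BusRdX
[4] P0: store L6 := 77 | P0:M(77), P1:I, P2:I | bus: BusRdX
[5] P1: store L6 := 86 | P0:I, P1:M(86), P2:I | bus: BusRdX,Flush
[6] P0: load  L4 | P0:S(62), P1:S(62), P2:I | bus: BusRd,Flush
[7] P0: store L6 := 77 | P0:M(77), P1:I, P2:I | bus: BusRdX,Flush
[8] P1: store L6 := 63 | P0:I, P1:M(63), P2:I | bus: BusRdX,Flush
[9] P1: load  L6 | P0:I, P1:M(63), P2:I | bus: none
[10] P1: load  L6 | P0:I, P1:M(63), P2:I | bus: none
[11] P1: load  L6 | P0:I, P1:M(63), P2:I | bus: none
[12] P1: store L6 := 85 | P0:I, P1:M(85), P2:I | bus: none
[13] P2: load  L6 | P0:I, P1:S(85), P2:S(85) | bus: BusRd,Flush
[14] P2: store L3 := 70 | P0:I, P1:I, P2:M(70) | bus: BusRdX
[15] P0: store L1 := 32 | P0:M(32), P1:I, P2:I | bus: BusRdX
[16] P0: load  L0 | P0:S(40), P1:I, P2:I | bus: BusRd
[17] P1: load  L5 | P0:I, P1:M(40), P2:I | bus: none
[18] P0: load  L6 | P0:S(85), P1:S(85), P2:S(85) | bus: BusRd
[19] P1: load  L2 | P0:I, P1:S(90), P2:I | bus: BusRd
[20] P2: store L4 := 94 | P0:I, P1:I, P2:M(94) | bus: BusRdX
[21] P0: load  L0 | P0:S(40), P1:I, P2:I | bus: none
[22] P0: load  L1 | P0:M(32), P1:I, P2:I | bus: none
[23] P1: store L6 := 18 | P0:I, P1:M(18), P2:I | bus: BusRdX
[24] P1: load  L6 | P0:I, P1:M(18), P2:I | bus: none
[25] P2: load  L6 | P0:I, P1:S(18), P2:S(18) | bus: BusRd,Flush

memory[L3] = 70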